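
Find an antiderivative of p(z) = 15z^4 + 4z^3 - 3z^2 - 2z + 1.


Reverse power rule on each term:
  ∫ 15z^4 dz = 3z^5
  ∫ 4z^3 dz = z^4
  ∫ -3z^2 dz = -z^3
  ∫ -2z dz = -z^2
  ∫ 1 dz = z
F(z) = 3z^5 + z^4 - z^3 - z^2 + z + C


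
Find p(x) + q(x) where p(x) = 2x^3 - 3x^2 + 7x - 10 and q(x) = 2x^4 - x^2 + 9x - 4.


Align terms by degree and add:
  2x^3 - 3x^2 + 7x - 10
+ 2x^4 - x^2 + 9x - 4
= 2x^4 + 2x^3 - 4x^2 + 16x - 14


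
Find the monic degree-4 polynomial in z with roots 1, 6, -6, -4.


p(z) = (z - 1)(z - 6)(z + 6)(z + 4)
Expand: z^4 + 3z^3 - 40z^2 - 108z + 144


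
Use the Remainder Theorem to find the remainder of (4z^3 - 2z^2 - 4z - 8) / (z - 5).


By the Remainder Theorem, the remainder equals p(5):
  4*(5)^3 = 500
  -2*(5)^2 = -50
  -4*(5)^1 = -20
  constant: -8
Sum: 500 - 50 - 20 - 8 = 422


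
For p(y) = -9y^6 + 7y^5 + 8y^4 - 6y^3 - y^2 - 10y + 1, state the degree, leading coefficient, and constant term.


Highest power of y is 6, with coefficient -9. Constant term is 1.
Degree = 6, leading coefficient = -9, constant term = 1


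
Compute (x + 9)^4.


Expand (x + 9)^4 by repeated multiplication:
  (x + 9)^2 = x^2 + 18x + 81
  (x + 9)^3 = x^3 + 27x^2 + 243x + 729
= x^4 + 36x^3 + 486x^2 + 2916x + 6561


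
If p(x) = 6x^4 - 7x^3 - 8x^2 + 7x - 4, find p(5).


Using direct substitution:
  6 * (5)^4 = 3750
  -7 * (5)^3 = -875
  -8 * (5)^2 = -200
  7 * (5)^1 = 35
  constant: -4
Sum = 3750 - 875 - 200 + 35 - 4 = 2706


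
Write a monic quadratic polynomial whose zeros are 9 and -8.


p(y) = (y - 9)(y + 8)
Expand: y^2 - y - 72


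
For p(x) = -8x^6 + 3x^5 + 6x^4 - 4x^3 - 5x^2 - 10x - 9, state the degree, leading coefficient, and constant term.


Highest power of x is 6, with coefficient -8. Constant term is -9.
Degree = 6, leading coefficient = -8, constant term = -9


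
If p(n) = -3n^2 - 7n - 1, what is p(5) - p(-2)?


p(5) = -111
p(-2) = 1
p(5) - p(-2) = -111 - 1 = -112


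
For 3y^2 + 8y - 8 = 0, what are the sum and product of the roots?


For ay^2+by+c=0: sum = -b/a, product = c/a.
a=3, b=8, c=-8
Sum = -(8)/3 = -8/3
Product = (-8)/3 = -8/3


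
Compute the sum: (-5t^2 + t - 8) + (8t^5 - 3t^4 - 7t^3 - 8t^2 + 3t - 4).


Align terms by degree and add:
  -5t^2 + t - 8
+ 8t^5 - 3t^4 - 7t^3 - 8t^2 + 3t - 4
= 8t^5 - 3t^4 - 7t^3 - 13t^2 + 4t - 12


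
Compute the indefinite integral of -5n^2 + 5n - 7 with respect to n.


Reverse power rule on each term:
  ∫ -5n^2 dn = -(5/3)n^3
  ∫ 5n dn = (5/2)n^2
  ∫ -7 dn = -7n
F(n) = -(5/3)n^3 + (5/2)n^2 - 7n + C


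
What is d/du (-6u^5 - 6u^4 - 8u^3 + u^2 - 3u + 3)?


Apply the power rule term by term:
  d/du(-6u^5) = -30u^4
  d/du(-6u^4) = -24u^3
  d/du(-8u^3) = -24u^2
  d/du(u^2) = 2u
  d/du(-3u) = -3
  d/du(3) = 0
p'(u) = -30u^4 - 24u^3 - 24u^2 + 2u - 3


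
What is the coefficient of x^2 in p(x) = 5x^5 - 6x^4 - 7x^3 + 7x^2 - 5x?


Read off the coefficient of x^2: 7


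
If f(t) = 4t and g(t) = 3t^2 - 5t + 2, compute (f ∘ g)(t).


Substitute g(t) into f:
f(g(t)) = 4*(3t^2 - 5t + 2)
Expand and combine: 12t^2 - 20t + 8


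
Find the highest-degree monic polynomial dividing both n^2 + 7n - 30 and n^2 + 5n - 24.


Factor each:
  n^2 + 7n - 30 = (n - 3)(n + 10)
  n^2 + 5n - 24 = (n - 3)(n + 8)
Common monic factor: n - 3


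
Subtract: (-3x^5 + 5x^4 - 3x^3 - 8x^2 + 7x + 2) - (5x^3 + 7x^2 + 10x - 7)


Distribute the minus sign:
  (-3x^5 + 5x^4 - 3x^3 - 8x^2 + 7x + 2)
- (5x^3 + 7x^2 + 10x - 7)
Negate second polynomial: -5x^3 - 7x^2 - 10x + 7
Add: -3x^5 + 5x^4 - 8x^3 - 15x^2 - 3x + 9


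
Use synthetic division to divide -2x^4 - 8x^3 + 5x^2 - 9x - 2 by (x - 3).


Synthetic division with c = 3. Coefficients: -2, -8, 5, -9, -2
Bring down -2.
  -2 * 3 = -6; -6 - 8 = -14
  -14 * 3 = -42; -42 + 5 = -37
  -37 * 3 = -111; -111 - 9 = -120
  -120 * 3 = -360; -360 - 2 = -362
Quotient: -2x^3 - 14x^2 - 37x - 120, Remainder: -362


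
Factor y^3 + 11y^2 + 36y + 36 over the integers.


Try integer roots (divisors of 36). y=-6: p(-6)=0.
Divide out (y + 6): quotient is y^2 + 5y + 6.
Factor the quadratic: (y + 2)(y + 3)
Result: (y + 6)(y + 2)(y + 3)


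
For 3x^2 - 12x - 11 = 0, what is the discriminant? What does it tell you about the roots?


D = b^2 - 4ac = (-12)^2 - 4(3)(-11) = 144 + 132 = 276
Since D > 0: two distinct irrational roots


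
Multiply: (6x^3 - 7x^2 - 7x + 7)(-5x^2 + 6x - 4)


Distribute each term of the first polynomial:
  (6x^3)(-5x^2 + 6x - 4) = -30x^5 + 36x^4 - 24x^3
  (-7x^2)(-5x^2 + 6x - 4) = 35x^4 - 42x^3 + 28x^2
  (-7x)(-5x^2 + 6x - 4) = 35x^3 - 42x^2 + 28x
  (7)(-5x^2 + 6x - 4) = -35x^2 + 42x - 28
Sum: -30x^5 + 71x^4 - 31x^3 - 49x^2 + 70x - 28


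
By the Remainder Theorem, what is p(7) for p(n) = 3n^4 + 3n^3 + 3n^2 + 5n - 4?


By the Remainder Theorem, the remainder equals p(7):
  3*(7)^4 = 7203
  3*(7)^3 = 1029
  3*(7)^2 = 147
  5*(7)^1 = 35
  constant: -4
Sum: 7203 + 1029 + 147 + 35 - 4 = 8410


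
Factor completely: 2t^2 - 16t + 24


Roots satisfy r1 + r2 = -b/a = 8 and r1*r2 = c/a = 12.
So r1 = 6, r2 = 2.
2t^2 - 16t + 24 = 2(t - r1)(t - r2) = 2(t - 6)(t - 2)


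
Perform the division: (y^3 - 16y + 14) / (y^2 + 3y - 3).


(y^3 - 16y + 14) / (y^2 + 3y - 3)
Step 1: y * (y^2 + 3y - 3) = y^3 + 3y^2 - 3y; subtract.
Step 2: -3 * (y^2 + 3y - 3) = -3y^2 - 9y + 9; subtract.
Quotient: y - 3, Remainder: -4y + 5


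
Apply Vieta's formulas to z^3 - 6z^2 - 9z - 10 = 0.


Monic cubic z^3+bz^2+cz+d=0: sum=-b, pairwise sum=c, product=-d.
b=-6, c=-9, d=-10
r1+r2+r3 = 6
r1r2+r1r3+r2r3 = -9
r1r2r3 = 10


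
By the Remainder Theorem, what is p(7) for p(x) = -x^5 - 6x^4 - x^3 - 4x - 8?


By the Remainder Theorem, the remainder equals p(7):
  -1*(7)^5 = -16807
  -6*(7)^4 = -14406
  -1*(7)^3 = -343
  0*(7)^2 = 0
  -4*(7)^1 = -28
  constant: -8
Sum: -16807 - 14406 - 343 + 0 - 28 - 8 = -31592


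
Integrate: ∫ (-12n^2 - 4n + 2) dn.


Reverse power rule on each term:
  ∫ -12n^2 dn = -4n^3
  ∫ -4n dn = -2n^2
  ∫ 2 dn = 2n
F(n) = -4n^3 - 2n^2 + 2n + C


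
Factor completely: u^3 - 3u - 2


Try integer roots (divisors of -2). u=2: p(2)=0.
Divide out (u - 2): quotient is u^2 + 2u + 1.
Factor the quadratic: (u + 1)(u + 1)
Result: (u - 2)(u + 1)(u + 1)


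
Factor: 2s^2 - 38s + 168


Roots satisfy r1 + r2 = -b/a = 19 and r1*r2 = c/a = 84.
So r1 = 7, r2 = 12.
2s^2 - 38s + 168 = 2(s - r1)(s - r2) = 2(s - 7)(s - 12)


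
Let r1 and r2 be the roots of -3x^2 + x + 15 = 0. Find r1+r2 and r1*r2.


For ax^2+bx+c=0: sum = -b/a, product = c/a.
a=-3, b=1, c=15
Sum = -(1)/-3 = 1/3
Product = (15)/-3 = -5


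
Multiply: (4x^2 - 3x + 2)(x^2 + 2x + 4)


Distribute each term of the first polynomial:
  (4x^2)(x^2 + 2x + 4) = 4x^4 + 8x^3 + 16x^2
  (-3x)(x^2 + 2x + 4) = -3x^3 - 6x^2 - 12x
  (2)(x^2 + 2x + 4) = 2x^2 + 4x + 8
Sum: 4x^4 + 5x^3 + 12x^2 - 8x + 8


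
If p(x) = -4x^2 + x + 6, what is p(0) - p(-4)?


p(0) = 6
p(-4) = -62
p(0) - p(-4) = 6 + 62 = 68


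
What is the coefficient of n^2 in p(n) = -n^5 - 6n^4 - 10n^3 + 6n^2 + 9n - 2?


Read off the coefficient of n^2: 6


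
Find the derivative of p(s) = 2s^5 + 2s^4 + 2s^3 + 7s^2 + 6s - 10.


Apply the power rule term by term:
  d/ds(2s^5) = 10s^4
  d/ds(2s^4) = 8s^3
  d/ds(2s^3) = 6s^2
  d/ds(7s^2) = 14s
  d/ds(6s) = 6
  d/ds(-10) = 0
p'(s) = 10s^4 + 8s^3 + 6s^2 + 14s + 6


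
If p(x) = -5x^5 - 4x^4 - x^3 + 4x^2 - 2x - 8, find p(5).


Using direct substitution:
  -5 * (5)^5 = -15625
  -4 * (5)^4 = -2500
  -1 * (5)^3 = -125
  4 * (5)^2 = 100
  -2 * (5)^1 = -10
  constant: -8
Sum = -15625 - 2500 - 125 + 100 - 10 - 8 = -18168


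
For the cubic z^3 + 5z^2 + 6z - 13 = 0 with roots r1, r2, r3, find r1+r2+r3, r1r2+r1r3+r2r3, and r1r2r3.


Monic cubic z^3+bz^2+cz+d=0: sum=-b, pairwise sum=c, product=-d.
b=5, c=6, d=-13
r1+r2+r3 = -5
r1r2+r1r3+r2r3 = 6
r1r2r3 = 13


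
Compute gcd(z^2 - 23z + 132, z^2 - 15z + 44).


Factor each:
  z^2 - 23z + 132 = (z - 11)(z - 12)
  z^2 - 15z + 44 = (z - 11)(z - 4)
Common monic factor: z - 11


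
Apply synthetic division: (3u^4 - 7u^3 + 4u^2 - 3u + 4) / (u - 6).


Synthetic division with c = 6. Coefficients: 3, -7, 4, -3, 4
Bring down 3.
  3 * 6 = 18; 18 - 7 = 11
  11 * 6 = 66; 66 + 4 = 70
  70 * 6 = 420; 420 - 3 = 417
  417 * 6 = 2502; 2502 + 4 = 2506
Quotient: 3u^3 + 11u^2 + 70u + 417, Remainder: 2506


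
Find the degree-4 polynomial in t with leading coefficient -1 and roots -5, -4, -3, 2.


p(t) = -(t + 5)(t + 4)(t + 3)(t - 2)
Expand: -t^4 - 10t^3 - 23t^2 + 34t + 120


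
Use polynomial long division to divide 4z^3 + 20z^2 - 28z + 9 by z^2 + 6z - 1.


(4z^3 + 20z^2 - 28z + 9) / (z^2 + 6z - 1)
Step 1: 4z * (z^2 + 6z - 1) = 4z^3 + 24z^2 - 4z; subtract.
Step 2: -4 * (z^2 + 6z - 1) = -4z^2 - 24z + 4; subtract.
Quotient: 4z - 4, Remainder: 5


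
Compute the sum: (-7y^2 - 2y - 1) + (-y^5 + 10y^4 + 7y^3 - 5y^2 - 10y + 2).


Align terms by degree and add:
  -7y^2 - 2y - 1
  -y^5 + 10y^4 + 7y^3 - 5y^2 - 10y + 2
= -y^5 + 10y^4 + 7y^3 - 12y^2 - 12y + 1


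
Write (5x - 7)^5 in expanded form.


Expand (5x - 7)^5 by repeated multiplication:
  (5x - 7)^2 = 25x^2 - 70x + 49
  (5x - 7)^3 = 125x^3 - 525x^2 + 735x - 343
  (5x - 7)^4 = 625x^4 - 3500x^3 + 7350x^2 - 6860x + 2401
= 3125x^5 - 21875x^4 + 61250x^3 - 85750x^2 + 60025x - 16807


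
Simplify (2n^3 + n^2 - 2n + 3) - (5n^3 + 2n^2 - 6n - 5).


Distribute the minus sign:
  (2n^3 + n^2 - 2n + 3)
- (5n^3 + 2n^2 - 6n - 5)
Negate second polynomial: -5n^3 - 2n^2 + 6n + 5
Add: -3n^3 - n^2 + 4n + 8


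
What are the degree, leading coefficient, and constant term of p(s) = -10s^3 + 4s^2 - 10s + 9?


Highest power of s is 3, with coefficient -10. Constant term is 9.
Degree = 3, leading coefficient = -10, constant term = 9


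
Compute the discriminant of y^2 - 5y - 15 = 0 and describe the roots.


D = b^2 - 4ac = (-5)^2 - 4(1)(-15) = 25 + 60 = 85
Since D > 0: two distinct irrational roots


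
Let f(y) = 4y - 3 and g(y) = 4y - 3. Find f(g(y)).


Substitute g(y) into f:
f(g(y)) = 4*(4y - 3) + (-3)
Expand and combine: 16y - 15


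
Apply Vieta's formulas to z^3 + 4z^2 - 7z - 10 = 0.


Monic cubic z^3+bz^2+cz+d=0: sum=-b, pairwise sum=c, product=-d.
b=4, c=-7, d=-10
r1+r2+r3 = -4
r1r2+r1r3+r2r3 = -7
r1r2r3 = 10


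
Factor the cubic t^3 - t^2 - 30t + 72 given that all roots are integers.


Try integer roots (divisors of 72). t=-6: p(-6)=0.
Divide out (t + 6): quotient is t^2 - 7t + 12.
Factor the quadratic: (t - 3)(t - 4)
Result: (t + 6)(t - 3)(t - 4)


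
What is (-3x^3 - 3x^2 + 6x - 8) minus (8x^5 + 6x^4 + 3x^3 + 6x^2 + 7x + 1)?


Distribute the minus sign:
  (-3x^3 - 3x^2 + 6x - 8)
- (8x^5 + 6x^4 + 3x^3 + 6x^2 + 7x + 1)
Negate second polynomial: -8x^5 - 6x^4 - 3x^3 - 6x^2 - 7x - 1
Add: -8x^5 - 6x^4 - 6x^3 - 9x^2 - x - 9


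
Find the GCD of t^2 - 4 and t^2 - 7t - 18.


Factor each:
  t^2 - 4 = (t + 2)(t - 2)
  t^2 - 7t - 18 = (t + 2)(t - 9)
Common monic factor: t + 2


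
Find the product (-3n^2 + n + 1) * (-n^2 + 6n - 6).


Distribute each term of the first polynomial:
  (-3n^2)(-n^2 + 6n - 6) = 3n^4 - 18n^3 + 18n^2
  (n)(-n^2 + 6n - 6) = -n^3 + 6n^2 - 6n
  (1)(-n^2 + 6n - 6) = -n^2 + 6n - 6
Sum: 3n^4 - 19n^3 + 23n^2 - 6


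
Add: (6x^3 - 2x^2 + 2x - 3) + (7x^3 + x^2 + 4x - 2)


Align terms by degree and add:
  6x^3 - 2x^2 + 2x - 3
+ 7x^3 + x^2 + 4x - 2
= 13x^3 - x^2 + 6x - 5


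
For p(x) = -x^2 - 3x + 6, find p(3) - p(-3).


p(3) = -12
p(-3) = 6
p(3) - p(-3) = -12 - 6 = -18


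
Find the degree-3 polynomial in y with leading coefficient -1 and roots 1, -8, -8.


p(y) = -(y - 1)(y + 8)(y + 8)
Expand: -y^3 - 15y^2 - 48y + 64


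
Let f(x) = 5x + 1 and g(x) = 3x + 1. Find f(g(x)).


Substitute g(x) into f:
f(g(x)) = 5*(3x + 1) + 1
Expand and combine: 15x + 6


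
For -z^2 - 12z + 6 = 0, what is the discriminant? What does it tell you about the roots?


D = b^2 - 4ac = (-12)^2 - 4(-1)(6) = 144 + 24 = 168
Since D > 0: two distinct irrational roots


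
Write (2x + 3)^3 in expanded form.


Expand (2x + 3)^3 by repeated multiplication:
  (2x + 3)^2 = 4x^2 + 12x + 9
= 8x^3 + 36x^2 + 54x + 27


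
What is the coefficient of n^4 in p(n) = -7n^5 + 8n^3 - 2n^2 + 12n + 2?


Read off the coefficient of n^4: 0


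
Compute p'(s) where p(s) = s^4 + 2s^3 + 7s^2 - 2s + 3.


Apply the power rule term by term:
  d/ds(s^4) = 4s^3
  d/ds(2s^3) = 6s^2
  d/ds(7s^2) = 14s
  d/ds(-2s) = -2
  d/ds(3) = 0
p'(s) = 4s^3 + 6s^2 + 14s - 2


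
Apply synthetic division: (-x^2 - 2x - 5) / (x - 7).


Synthetic division with c = 7. Coefficients: -1, -2, -5
Bring down -1.
  -1 * 7 = -7; -7 - 2 = -9
  -9 * 7 = -63; -63 - 5 = -68
Quotient: -x - 9, Remainder: -68


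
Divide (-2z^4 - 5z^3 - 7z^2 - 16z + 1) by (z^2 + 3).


(-2z^4 - 5z^3 - 7z^2 - 16z + 1) / (z^2 + 3)
Step 1: -2z^2 * (z^2 + 3) = -2z^4 - 6z^2; subtract.
Step 2: -5z * (z^2 + 3) = -5z^3 - 15z; subtract.
Step 3: -1 * (z^2 + 3) = -z^2 - 3; subtract.
Quotient: -2z^2 - 5z - 1, Remainder: -z + 4


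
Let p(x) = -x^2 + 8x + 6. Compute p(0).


Using direct substitution:
  -1 * (0)^2 = 0
  8 * (0)^1 = 0
  constant: 6
Sum = 0 + 0 + 6 = 6


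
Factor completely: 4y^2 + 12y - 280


Roots satisfy r1 + r2 = -b/a = -3 and r1*r2 = c/a = -70.
So r1 = 7, r2 = -10.
4y^2 + 12y - 280 = 4(y - r1)(y - r2) = 4(y - 7)(y + 10)


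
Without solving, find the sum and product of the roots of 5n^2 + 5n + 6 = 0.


For an^2+bn+c=0: sum = -b/a, product = c/a.
a=5, b=5, c=6
Sum = -(5)/5 = -1
Product = (6)/5 = 6/5


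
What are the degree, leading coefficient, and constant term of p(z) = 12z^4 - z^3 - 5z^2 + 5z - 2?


Highest power of z is 4, with coefficient 12. Constant term is -2.
Degree = 4, leading coefficient = 12, constant term = -2


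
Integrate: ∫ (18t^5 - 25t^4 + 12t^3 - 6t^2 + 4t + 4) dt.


Reverse power rule on each term:
  ∫ 18t^5 dt = 3t^6
  ∫ -25t^4 dt = -5t^5
  ∫ 12t^3 dt = 3t^4
  ∫ -6t^2 dt = -2t^3
  ∫ 4t dt = 2t^2
  ∫ 4 dt = 4t
F(t) = 3t^6 - 5t^5 + 3t^4 - 2t^3 + 2t^2 + 4t + C


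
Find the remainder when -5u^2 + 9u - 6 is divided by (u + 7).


By the Remainder Theorem, the remainder equals p(-7):
  -5*(-7)^2 = -245
  9*(-7)^1 = -63
  constant: -6
Sum: -245 - 63 - 6 = -314


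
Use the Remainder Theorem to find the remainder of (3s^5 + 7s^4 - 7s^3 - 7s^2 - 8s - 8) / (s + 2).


By the Remainder Theorem, the remainder equals p(-2):
  3*(-2)^5 = -96
  7*(-2)^4 = 112
  -7*(-2)^3 = 56
  -7*(-2)^2 = -28
  -8*(-2)^1 = 16
  constant: -8
Sum: -96 + 112 + 56 - 28 + 16 - 8 = 52


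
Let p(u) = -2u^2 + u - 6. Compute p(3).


Using direct substitution:
  -2 * (3)^2 = -18
  1 * (3)^1 = 3
  constant: -6
Sum = -18 + 3 - 6 = -21


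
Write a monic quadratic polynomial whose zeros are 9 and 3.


p(y) = (y - 9)(y - 3)
Expand: y^2 - 12y + 27


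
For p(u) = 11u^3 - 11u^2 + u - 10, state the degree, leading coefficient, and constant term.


Highest power of u is 3, with coefficient 11. Constant term is -10.
Degree = 3, leading coefficient = 11, constant term = -10


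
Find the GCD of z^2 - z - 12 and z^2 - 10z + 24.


Factor each:
  z^2 - z - 12 = (z - 4)(z + 3)
  z^2 - 10z + 24 = (z - 4)(z - 6)
Common monic factor: z - 4


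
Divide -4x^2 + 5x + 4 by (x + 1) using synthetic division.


Synthetic division with c = -1. Coefficients: -4, 5, 4
Bring down -4.
  -4 * -1 = 4; 4 + 5 = 9
  9 * -1 = -9; -9 + 4 = -5
Quotient: -4x + 9, Remainder: -5


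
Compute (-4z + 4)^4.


Expand (-4z + 4)^4 by repeated multiplication:
  (-4z + 4)^2 = 16z^2 - 32z + 16
  (-4z + 4)^3 = -64z^3 + 192z^2 - 192z + 64
= 256z^4 - 1024z^3 + 1536z^2 - 1024z + 256


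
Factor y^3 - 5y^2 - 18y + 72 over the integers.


Try integer roots (divisors of 72). y=-4: p(-4)=0.
Divide out (y + 4): quotient is y^2 - 9y + 18.
Factor the quadratic: (y - 3)(y - 6)
Result: (y + 4)(y - 3)(y - 6)


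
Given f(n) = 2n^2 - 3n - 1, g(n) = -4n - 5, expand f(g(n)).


Substitute g(n) into f:
f(g(n)) = 2*(-4n - 5)^2 + (-3)*(-4n - 5) + (-1)
(-4n - 5)^2 = 16n^2 + 40n + 25
Expand and combine: 32n^2 + 92n + 64


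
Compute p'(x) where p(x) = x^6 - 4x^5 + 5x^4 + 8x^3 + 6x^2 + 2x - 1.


Apply the power rule term by term:
  d/dx(x^6) = 6x^5
  d/dx(-4x^5) = -20x^4
  d/dx(5x^4) = 20x^3
  d/dx(8x^3) = 24x^2
  d/dx(6x^2) = 12x
  d/dx(2x) = 2
  d/dx(-1) = 0
p'(x) = 6x^5 - 20x^4 + 20x^3 + 24x^2 + 12x + 2


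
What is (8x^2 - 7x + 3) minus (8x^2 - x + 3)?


Distribute the minus sign:
  (8x^2 - 7x + 3)
- (8x^2 - x + 3)
Negate second polynomial: -8x^2 + x - 3
Add: -6x


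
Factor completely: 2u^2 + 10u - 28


Roots satisfy r1 + r2 = -b/a = -5 and r1*r2 = c/a = -14.
So r1 = 2, r2 = -7.
2u^2 + 10u - 28 = 2(u - r1)(u - r2) = 2(u - 2)(u + 7)


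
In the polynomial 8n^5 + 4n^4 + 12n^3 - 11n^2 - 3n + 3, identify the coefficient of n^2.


Read off the coefficient of n^2: -11


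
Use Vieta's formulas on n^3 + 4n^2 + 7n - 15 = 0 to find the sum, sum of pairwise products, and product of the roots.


Monic cubic n^3+bn^2+cn+d=0: sum=-b, pairwise sum=c, product=-d.
b=4, c=7, d=-15
r1+r2+r3 = -4
r1r2+r1r3+r2r3 = 7
r1r2r3 = 15


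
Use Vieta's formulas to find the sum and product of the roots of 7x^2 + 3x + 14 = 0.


For ax^2+bx+c=0: sum = -b/a, product = c/a.
a=7, b=3, c=14
Sum = -(3)/7 = -3/7
Product = (14)/7 = 2


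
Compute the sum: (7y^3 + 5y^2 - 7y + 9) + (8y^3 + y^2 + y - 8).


Align terms by degree and add:
  7y^3 + 5y^2 - 7y + 9
+ 8y^3 + y^2 + y - 8
= 15y^3 + 6y^2 - 6y + 1


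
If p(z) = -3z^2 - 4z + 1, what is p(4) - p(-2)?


p(4) = -63
p(-2) = -3
p(4) - p(-2) = -63 + 3 = -60


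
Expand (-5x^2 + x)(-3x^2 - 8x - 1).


Distribute each term of the first polynomial:
  (-5x^2)(-3x^2 - 8x - 1) = 15x^4 + 40x^3 + 5x^2
  (x)(-3x^2 - 8x - 1) = -3x^3 - 8x^2 - x
Sum: 15x^4 + 37x^3 - 3x^2 - x


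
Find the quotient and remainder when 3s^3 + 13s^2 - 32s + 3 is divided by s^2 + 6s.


(3s^3 + 13s^2 - 32s + 3) / (s^2 + 6s)
Step 1: 3s * (s^2 + 6s) = 3s^3 + 18s^2; subtract.
Step 2: -5 * (s^2 + 6s) = -5s^2 - 30s; subtract.
Quotient: 3s - 5, Remainder: -2s + 3


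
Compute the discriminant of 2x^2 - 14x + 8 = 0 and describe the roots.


D = b^2 - 4ac = (-14)^2 - 4(2)(8) = 196 - 64 = 132
Since D > 0: two distinct irrational roots


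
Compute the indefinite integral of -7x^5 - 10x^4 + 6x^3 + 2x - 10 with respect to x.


Reverse power rule on each term:
  ∫ -7x^5 dx = -(7/6)x^6
  ∫ -10x^4 dx = -2x^5
  ∫ 6x^3 dx = (3/2)x^4
  ∫ 2x dx = x^2
  ∫ -10 dx = -10x
F(x) = -(7/6)x^6 - 2x^5 + (3/2)x^4 + x^2 - 10x + C


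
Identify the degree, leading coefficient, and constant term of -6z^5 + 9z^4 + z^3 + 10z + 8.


Highest power of z is 5, with coefficient -6. Constant term is 8.
Degree = 5, leading coefficient = -6, constant term = 8


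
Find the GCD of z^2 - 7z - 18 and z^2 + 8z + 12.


Factor each:
  z^2 - 7z - 18 = (z + 2)(z - 9)
  z^2 + 8z + 12 = (z + 2)(z + 6)
Common monic factor: z + 2


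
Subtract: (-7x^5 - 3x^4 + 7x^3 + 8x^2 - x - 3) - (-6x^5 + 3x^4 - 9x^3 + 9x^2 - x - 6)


Distribute the minus sign:
  (-7x^5 - 3x^4 + 7x^3 + 8x^2 - x - 3)
- (-6x^5 + 3x^4 - 9x^3 + 9x^2 - x - 6)
Negate second polynomial: 6x^5 - 3x^4 + 9x^3 - 9x^2 + x + 6
Add: -x^5 - 6x^4 + 16x^3 - x^2 + 3


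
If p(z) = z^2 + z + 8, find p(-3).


Using direct substitution:
  1 * (-3)^2 = 9
  1 * (-3)^1 = -3
  constant: 8
Sum = 9 - 3 + 8 = 14


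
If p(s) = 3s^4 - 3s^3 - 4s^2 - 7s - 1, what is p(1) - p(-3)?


p(1) = -12
p(-3) = 308
p(1) - p(-3) = -12 - 308 = -320


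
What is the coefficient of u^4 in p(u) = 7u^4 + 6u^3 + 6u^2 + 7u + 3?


Read off the coefficient of u^4: 7


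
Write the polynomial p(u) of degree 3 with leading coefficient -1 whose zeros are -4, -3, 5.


p(u) = -(u + 4)(u + 3)(u - 5)
Expand: -u^3 - 2u^2 + 23u + 60


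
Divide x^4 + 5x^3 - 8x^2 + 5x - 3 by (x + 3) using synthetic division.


Synthetic division with c = -3. Coefficients: 1, 5, -8, 5, -3
Bring down 1.
  1 * -3 = -3; -3 + 5 = 2
  2 * -3 = -6; -6 - 8 = -14
  -14 * -3 = 42; 42 + 5 = 47
  47 * -3 = -141; -141 - 3 = -144
Quotient: x^3 + 2x^2 - 14x + 47, Remainder: -144


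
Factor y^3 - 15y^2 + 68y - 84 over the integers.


Try integer roots (divisors of -84). y=7: p(7)=0.
Divide out (y - 7): quotient is y^2 - 8y + 12.
Factor the quadratic: (y - 2)(y - 6)
Result: (y - 7)(y - 2)(y - 6)


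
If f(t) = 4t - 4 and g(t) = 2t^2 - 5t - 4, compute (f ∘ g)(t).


Substitute g(t) into f:
f(g(t)) = 4*(2t^2 - 5t - 4) + (-4)
Expand and combine: 8t^2 - 20t - 20


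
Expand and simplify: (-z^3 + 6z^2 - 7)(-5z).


Distribute each term of the first polynomial:
  (-z^3)(-5z) = 5z^4
  (6z^2)(-5z) = -30z^3
  (-7)(-5z) = 35z
Sum: 5z^4 - 30z^3 + 35z


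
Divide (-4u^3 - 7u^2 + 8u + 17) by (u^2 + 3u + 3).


(-4u^3 - 7u^2 + 8u + 17) / (u^2 + 3u + 3)
Step 1: -4u * (u^2 + 3u + 3) = -4u^3 - 12u^2 - 12u; subtract.
Step 2: 5 * (u^2 + 3u + 3) = 5u^2 + 15u + 15; subtract.
Quotient: -4u + 5, Remainder: 5u + 2


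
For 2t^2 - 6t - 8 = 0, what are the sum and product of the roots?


For at^2+bt+c=0: sum = -b/a, product = c/a.
a=2, b=-6, c=-8
Sum = -(-6)/2 = 3
Product = (-8)/2 = -4


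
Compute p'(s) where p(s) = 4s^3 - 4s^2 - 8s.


Apply the power rule term by term:
  d/ds(4s^3) = 12s^2
  d/ds(-4s^2) = -8s
  d/ds(-8s) = -8
p'(s) = 12s^2 - 8s - 8


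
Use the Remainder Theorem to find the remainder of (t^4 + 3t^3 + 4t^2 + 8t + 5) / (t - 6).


By the Remainder Theorem, the remainder equals p(6):
  1*(6)^4 = 1296
  3*(6)^3 = 648
  4*(6)^2 = 144
  8*(6)^1 = 48
  constant: 5
Sum: 1296 + 648 + 144 + 48 + 5 = 2141


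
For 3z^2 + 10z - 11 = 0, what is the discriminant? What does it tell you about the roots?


D = b^2 - 4ac = (10)^2 - 4(3)(-11) = 100 + 132 = 232
Since D > 0: two distinct irrational roots


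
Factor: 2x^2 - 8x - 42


Roots satisfy r1 + r2 = -b/a = 4 and r1*r2 = c/a = -21.
So r1 = -3, r2 = 7.
2x^2 - 8x - 42 = 2(x - r1)(x - r2) = 2(x + 3)(x - 7)


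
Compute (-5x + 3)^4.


Expand (-5x + 3)^4 by repeated multiplication:
  (-5x + 3)^2 = 25x^2 - 30x + 9
  (-5x + 3)^3 = -125x^3 + 225x^2 - 135x + 27
= 625x^4 - 1500x^3 + 1350x^2 - 540x + 81


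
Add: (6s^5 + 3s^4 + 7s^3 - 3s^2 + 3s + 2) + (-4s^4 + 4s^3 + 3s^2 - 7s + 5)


Align terms by degree and add:
  6s^5 + 3s^4 + 7s^3 - 3s^2 + 3s + 2
  -4s^4 + 4s^3 + 3s^2 - 7s + 5
= 6s^5 - s^4 + 11s^3 - 4s + 7


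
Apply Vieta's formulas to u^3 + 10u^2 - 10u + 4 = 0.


Monic cubic u^3+bu^2+cu+d=0: sum=-b, pairwise sum=c, product=-d.
b=10, c=-10, d=4
r1+r2+r3 = -10
r1r2+r1r3+r2r3 = -10
r1r2r3 = -4


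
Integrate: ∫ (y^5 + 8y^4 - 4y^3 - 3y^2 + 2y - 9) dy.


Reverse power rule on each term:
  ∫ y^5 dy = (1/6)y^6
  ∫ 8y^4 dy = (8/5)y^5
  ∫ -4y^3 dy = -y^4
  ∫ -3y^2 dy = -y^3
  ∫ 2y dy = y^2
  ∫ -9 dy = -9y
F(y) = (1/6)y^6 + (8/5)y^5 - y^4 - y^3 + y^2 - 9y + C


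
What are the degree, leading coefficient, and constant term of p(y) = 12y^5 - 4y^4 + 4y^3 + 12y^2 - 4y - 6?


Highest power of y is 5, with coefficient 12. Constant term is -6.
Degree = 5, leading coefficient = 12, constant term = -6


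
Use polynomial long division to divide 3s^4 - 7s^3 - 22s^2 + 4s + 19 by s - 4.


(3s^4 - 7s^3 - 22s^2 + 4s + 19) / (s - 4)
Step 1: 3s^3 * (s - 4) = 3s^4 - 12s^3; subtract.
Step 2: 5s^2 * (s - 4) = 5s^3 - 20s^2; subtract.
Step 3: -2s * (s - 4) = -2s^2 + 8s; subtract.
Step 4: -4 * (s - 4) = -4s + 16; subtract.
Quotient: 3s^3 + 5s^2 - 2s - 4, Remainder: 3


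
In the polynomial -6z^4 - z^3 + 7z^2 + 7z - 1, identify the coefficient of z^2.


Read off the coefficient of z^2: 7


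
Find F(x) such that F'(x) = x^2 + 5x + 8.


Reverse power rule on each term:
  ∫ x^2 dx = (1/3)x^3
  ∫ 5x dx = (5/2)x^2
  ∫ 8 dx = 8x
F(x) = (1/3)x^3 + (5/2)x^2 + 8x + C


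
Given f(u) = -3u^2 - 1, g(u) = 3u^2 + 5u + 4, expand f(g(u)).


Substitute g(u) into f:
f(g(u)) = -3*(3u^2 + 5u + 4)^2 + (-1)
(3u^2 + 5u + 4)^2 = 9u^4 + 30u^3 + 49u^2 + 40u + 16
Expand and combine: -27u^4 - 90u^3 - 147u^2 - 120u - 49


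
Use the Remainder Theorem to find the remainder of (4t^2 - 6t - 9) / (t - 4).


By the Remainder Theorem, the remainder equals p(4):
  4*(4)^2 = 64
  -6*(4)^1 = -24
  constant: -9
Sum: 64 - 24 - 9 = 31


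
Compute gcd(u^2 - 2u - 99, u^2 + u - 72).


Factor each:
  u^2 - 2u - 99 = (u + 9)(u - 11)
  u^2 + u - 72 = (u + 9)(u - 8)
Common monic factor: u + 9


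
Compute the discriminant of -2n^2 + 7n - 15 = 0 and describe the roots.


D = b^2 - 4ac = (7)^2 - 4(-2)(-15) = 49 - 120 = -71
Since D < 0: two complex conjugate roots (no real roots)


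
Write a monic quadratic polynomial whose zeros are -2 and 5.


p(n) = (n + 2)(n - 5)
Expand: n^2 - 3n - 10


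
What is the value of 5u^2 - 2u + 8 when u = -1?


Using direct substitution:
  5 * (-1)^2 = 5
  -2 * (-1)^1 = 2
  constant: 8
Sum = 5 + 2 + 8 = 15


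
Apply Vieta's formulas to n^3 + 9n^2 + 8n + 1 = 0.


Monic cubic n^3+bn^2+cn+d=0: sum=-b, pairwise sum=c, product=-d.
b=9, c=8, d=1
r1+r2+r3 = -9
r1r2+r1r3+r2r3 = 8
r1r2r3 = -1


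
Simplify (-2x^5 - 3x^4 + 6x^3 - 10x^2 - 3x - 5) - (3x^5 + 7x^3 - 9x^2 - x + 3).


Distribute the minus sign:
  (-2x^5 - 3x^4 + 6x^3 - 10x^2 - 3x - 5)
- (3x^5 + 7x^3 - 9x^2 - x + 3)
Negate second polynomial: -3x^5 - 7x^3 + 9x^2 + x - 3
Add: -5x^5 - 3x^4 - x^3 - x^2 - 2x - 8


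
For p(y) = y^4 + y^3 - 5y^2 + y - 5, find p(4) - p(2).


p(4) = 239
p(2) = 1
p(4) - p(2) = 239 - 1 = 238


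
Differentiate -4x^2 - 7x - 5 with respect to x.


Apply the power rule term by term:
  d/dx(-4x^2) = -8x
  d/dx(-7x) = -7
  d/dx(-5) = 0
p'(x) = -8x - 7


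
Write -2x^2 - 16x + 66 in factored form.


Roots satisfy r1 + r2 = -b/a = -8 and r1*r2 = c/a = -33.
So r1 = 3, r2 = -11.
-2x^2 - 16x + 66 = -2(x - r1)(x - r2) = -2(x - 3)(x + 11)


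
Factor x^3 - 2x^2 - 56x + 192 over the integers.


Try integer roots (divisors of 192). x=6: p(6)=0.
Divide out (x - 6): quotient is x^2 + 4x - 32.
Factor the quadratic: (x - 4)(x + 8)
Result: (x - 6)(x - 4)(x + 8)


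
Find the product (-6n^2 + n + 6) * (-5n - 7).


Distribute each term of the first polynomial:
  (-6n^2)(-5n - 7) = 30n^3 + 42n^2
  (n)(-5n - 7) = -5n^2 - 7n
  (6)(-5n - 7) = -30n - 42
Sum: 30n^3 + 37n^2 - 37n - 42


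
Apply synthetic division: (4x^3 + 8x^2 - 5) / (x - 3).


Synthetic division with c = 3. Coefficients: 4, 8, 0, -5
Bring down 4.
  4 * 3 = 12; 12 + 8 = 20
  20 * 3 = 60; 60 + 0 = 60
  60 * 3 = 180; 180 - 5 = 175
Quotient: 4x^2 + 20x + 60, Remainder: 175


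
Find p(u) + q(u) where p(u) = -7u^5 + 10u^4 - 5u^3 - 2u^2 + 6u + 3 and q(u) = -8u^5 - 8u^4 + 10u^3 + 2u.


Align terms by degree and add:
  -7u^5 + 10u^4 - 5u^3 - 2u^2 + 6u + 3
  -8u^5 - 8u^4 + 10u^3 + 2u
= -15u^5 + 2u^4 + 5u^3 - 2u^2 + 8u + 3


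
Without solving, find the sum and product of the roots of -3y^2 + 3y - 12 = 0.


For ay^2+by+c=0: sum = -b/a, product = c/a.
a=-3, b=3, c=-12
Sum = -(3)/-3 = 1
Product = (-12)/-3 = 4


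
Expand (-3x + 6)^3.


Expand (-3x + 6)^3 by repeated multiplication:
  (-3x + 6)^2 = 9x^2 - 36x + 36
= -27x^3 + 162x^2 - 324x + 216


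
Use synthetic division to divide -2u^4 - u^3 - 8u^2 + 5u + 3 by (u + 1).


Synthetic division with c = -1. Coefficients: -2, -1, -8, 5, 3
Bring down -2.
  -2 * -1 = 2; 2 - 1 = 1
  1 * -1 = -1; -1 - 8 = -9
  -9 * -1 = 9; 9 + 5 = 14
  14 * -1 = -14; -14 + 3 = -11
Quotient: -2u^3 + u^2 - 9u + 14, Remainder: -11


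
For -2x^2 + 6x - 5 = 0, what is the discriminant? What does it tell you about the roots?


D = b^2 - 4ac = (6)^2 - 4(-2)(-5) = 36 - 40 = -4
Since D < 0: two complex conjugate roots (no real roots)


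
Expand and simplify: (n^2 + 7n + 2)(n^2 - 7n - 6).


Distribute each term of the first polynomial:
  (n^2)(n^2 - 7n - 6) = n^4 - 7n^3 - 6n^2
  (7n)(n^2 - 7n - 6) = 7n^3 - 49n^2 - 42n
  (2)(n^2 - 7n - 6) = 2n^2 - 14n - 12
Sum: n^4 - 53n^2 - 56n - 12


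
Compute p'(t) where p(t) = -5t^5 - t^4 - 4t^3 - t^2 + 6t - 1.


Apply the power rule term by term:
  d/dt(-5t^5) = -25t^4
  d/dt(-t^4) = -4t^3
  d/dt(-4t^3) = -12t^2
  d/dt(-t^2) = -2t
  d/dt(6t) = 6
  d/dt(-1) = 0
p'(t) = -25t^4 - 4t^3 - 12t^2 - 2t + 6


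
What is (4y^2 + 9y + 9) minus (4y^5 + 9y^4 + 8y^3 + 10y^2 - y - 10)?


Distribute the minus sign:
  (4y^2 + 9y + 9)
- (4y^5 + 9y^4 + 8y^3 + 10y^2 - y - 10)
Negate second polynomial: -4y^5 - 9y^4 - 8y^3 - 10y^2 + y + 10
Add: -4y^5 - 9y^4 - 8y^3 - 6y^2 + 10y + 19


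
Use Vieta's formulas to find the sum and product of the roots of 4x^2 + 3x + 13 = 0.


For ax^2+bx+c=0: sum = -b/a, product = c/a.
a=4, b=3, c=13
Sum = -(3)/4 = -3/4
Product = (13)/4 = 13/4


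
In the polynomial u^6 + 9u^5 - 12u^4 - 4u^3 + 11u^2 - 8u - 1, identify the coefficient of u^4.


Read off the coefficient of u^4: -12


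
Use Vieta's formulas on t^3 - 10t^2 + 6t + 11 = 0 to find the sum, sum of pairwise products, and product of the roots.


Monic cubic t^3+bt^2+ct+d=0: sum=-b, pairwise sum=c, product=-d.
b=-10, c=6, d=11
r1+r2+r3 = 10
r1r2+r1r3+r2r3 = 6
r1r2r3 = -11


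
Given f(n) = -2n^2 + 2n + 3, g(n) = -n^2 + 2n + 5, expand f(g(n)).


Substitute g(n) into f:
f(g(n)) = -2*(-n^2 + 2n + 5)^2 + 2*(-n^2 + 2n + 5) + 3
(-n^2 + 2n + 5)^2 = n^4 - 4n^3 - 6n^2 + 20n + 25
Expand and combine: -2n^4 + 8n^3 + 10n^2 - 36n - 37


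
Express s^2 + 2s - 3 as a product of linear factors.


Roots satisfy r1 + r2 = -b/a = -2 and r1*r2 = c/a = -3.
So r1 = 1, r2 = -3.
s^2 + 2s - 3 = (s - r1)(s - r2) = (s - 1)(s + 3)


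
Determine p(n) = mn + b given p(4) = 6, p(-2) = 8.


p(n) = mn + b. Using p(4)=6, p(-2)=8:
m = (6 - 8)/(4 + 2) = -2/6 = -1/3
b = 6 - m*(4) = 6 + 4/3 = 22/3
p(n) = -(1/3)n + (22/3)


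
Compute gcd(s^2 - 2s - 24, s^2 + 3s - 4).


Factor each:
  s^2 - 2s - 24 = (s + 4)(s - 6)
  s^2 + 3s - 4 = (s + 4)(s - 1)
Common monic factor: s + 4


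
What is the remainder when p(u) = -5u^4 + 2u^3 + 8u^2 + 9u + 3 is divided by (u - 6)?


By the Remainder Theorem, the remainder equals p(6):
  -5*(6)^4 = -6480
  2*(6)^3 = 432
  8*(6)^2 = 288
  9*(6)^1 = 54
  constant: 3
Sum: -6480 + 432 + 288 + 54 + 3 = -5703


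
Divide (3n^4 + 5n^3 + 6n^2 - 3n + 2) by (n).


(3n^4 + 5n^3 + 6n^2 - 3n + 2) / (n)
Step 1: 3n^3 * (n) = 3n^4; subtract.
Step 2: 5n^2 * (n) = 5n^3; subtract.
Step 3: 6n * (n) = 6n^2; subtract.
Step 4: -3 * (n) = -3n; subtract.
Quotient: 3n^3 + 5n^2 + 6n - 3, Remainder: 2


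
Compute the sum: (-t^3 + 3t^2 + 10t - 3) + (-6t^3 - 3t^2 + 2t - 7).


Align terms by degree and add:
  -t^3 + 3t^2 + 10t - 3
  -6t^3 - 3t^2 + 2t - 7
= -7t^3 + 12t - 10


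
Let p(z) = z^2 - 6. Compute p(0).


Using direct substitution:
  1 * (0)^2 = 0
  0 * (0)^1 = 0
  constant: -6
Sum = 0 + 0 - 6 = -6


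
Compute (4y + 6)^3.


Expand (4y + 6)^3 by repeated multiplication:
  (4y + 6)^2 = 16y^2 + 48y + 36
= 64y^3 + 288y^2 + 432y + 216


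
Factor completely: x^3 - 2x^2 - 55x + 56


Try integer roots (divisors of 56). x=8: p(8)=0.
Divide out (x - 8): quotient is x^2 + 6x - 7.
Factor the quadratic: (x + 7)(x - 1)
Result: (x - 8)(x + 7)(x - 1)


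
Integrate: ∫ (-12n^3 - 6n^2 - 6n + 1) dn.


Reverse power rule on each term:
  ∫ -12n^3 dn = -3n^4
  ∫ -6n^2 dn = -2n^3
  ∫ -6n dn = -3n^2
  ∫ 1 dn = n
F(n) = -3n^4 - 2n^3 - 3n^2 + n + C


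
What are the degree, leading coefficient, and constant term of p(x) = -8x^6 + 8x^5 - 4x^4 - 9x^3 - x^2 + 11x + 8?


Highest power of x is 6, with coefficient -8. Constant term is 8.
Degree = 6, leading coefficient = -8, constant term = 8


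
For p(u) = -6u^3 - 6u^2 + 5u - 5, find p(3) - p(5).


p(3) = -206
p(5) = -880
p(3) - p(5) = -206 + 880 = 674


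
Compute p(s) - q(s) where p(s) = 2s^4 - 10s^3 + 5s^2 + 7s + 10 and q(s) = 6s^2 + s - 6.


Distribute the minus sign:
  (2s^4 - 10s^3 + 5s^2 + 7s + 10)
- (6s^2 + s - 6)
Negate second polynomial: -6s^2 - s + 6
Add: 2s^4 - 10s^3 - s^2 + 6s + 16


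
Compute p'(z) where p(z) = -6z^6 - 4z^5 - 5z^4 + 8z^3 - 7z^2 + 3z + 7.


Apply the power rule term by term:
  d/dz(-6z^6) = -36z^5
  d/dz(-4z^5) = -20z^4
  d/dz(-5z^4) = -20z^3
  d/dz(8z^3) = 24z^2
  d/dz(-7z^2) = -14z
  d/dz(3z) = 3
  d/dz(7) = 0
p'(z) = -36z^5 - 20z^4 - 20z^3 + 24z^2 - 14z + 3


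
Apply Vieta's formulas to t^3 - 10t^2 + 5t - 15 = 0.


Monic cubic t^3+bt^2+ct+d=0: sum=-b, pairwise sum=c, product=-d.
b=-10, c=5, d=-15
r1+r2+r3 = 10
r1r2+r1r3+r2r3 = 5
r1r2r3 = 15


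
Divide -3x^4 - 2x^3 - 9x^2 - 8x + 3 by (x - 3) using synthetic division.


Synthetic division with c = 3. Coefficients: -3, -2, -9, -8, 3
Bring down -3.
  -3 * 3 = -9; -9 - 2 = -11
  -11 * 3 = -33; -33 - 9 = -42
  -42 * 3 = -126; -126 - 8 = -134
  -134 * 3 = -402; -402 + 3 = -399
Quotient: -3x^3 - 11x^2 - 42x - 134, Remainder: -399


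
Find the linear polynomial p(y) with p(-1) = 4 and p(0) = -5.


p(y) = my + b. Using p(-1)=4, p(0)=-5:
m = (4 + 5)/(-1) = 9/-1 = -9
b = 4 - m*(-1) = 4 - 9 = -5
p(y) = -9y - 5


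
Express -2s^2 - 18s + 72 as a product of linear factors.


Roots satisfy r1 + r2 = -b/a = -9 and r1*r2 = c/a = -36.
So r1 = 3, r2 = -12.
-2s^2 - 18s + 72 = -2(s - r1)(s - r2) = -2(s - 3)(s + 12)


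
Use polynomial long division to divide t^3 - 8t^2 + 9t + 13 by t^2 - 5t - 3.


(t^3 - 8t^2 + 9t + 13) / (t^2 - 5t - 3)
Step 1: t * (t^2 - 5t - 3) = t^3 - 5t^2 - 3t; subtract.
Step 2: -3 * (t^2 - 5t - 3) = -3t^2 + 15t + 9; subtract.
Quotient: t - 3, Remainder: -3t + 4


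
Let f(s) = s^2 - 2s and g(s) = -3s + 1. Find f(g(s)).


Substitute g(s) into f:
f(g(s)) = 1*(-3s + 1)^2 + (-2)*(-3s + 1)
(-3s + 1)^2 = 9s^2 - 6s + 1
Expand and combine: 9s^2 - 1


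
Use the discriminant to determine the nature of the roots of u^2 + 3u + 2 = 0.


D = b^2 - 4ac = (3)^2 - 4(1)(2) = 9 - 8 = 1
Since D > 0: two distinct rational roots


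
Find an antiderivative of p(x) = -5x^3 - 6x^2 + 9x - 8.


Reverse power rule on each term:
  ∫ -5x^3 dx = -(5/4)x^4
  ∫ -6x^2 dx = -2x^3
  ∫ 9x dx = (9/2)x^2
  ∫ -8 dx = -8x
F(x) = -(5/4)x^4 - 2x^3 + (9/2)x^2 - 8x + C


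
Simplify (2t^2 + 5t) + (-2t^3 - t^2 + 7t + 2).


Align terms by degree and add:
  2t^2 + 5t
  -2t^3 - t^2 + 7t + 2
= -2t^3 + t^2 + 12t + 2


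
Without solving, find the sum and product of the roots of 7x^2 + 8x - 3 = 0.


For ax^2+bx+c=0: sum = -b/a, product = c/a.
a=7, b=8, c=-3
Sum = -(8)/7 = -8/7
Product = (-3)/7 = -3/7


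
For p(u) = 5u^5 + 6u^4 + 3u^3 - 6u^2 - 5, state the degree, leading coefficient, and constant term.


Highest power of u is 5, with coefficient 5. Constant term is -5.
Degree = 5, leading coefficient = 5, constant term = -5


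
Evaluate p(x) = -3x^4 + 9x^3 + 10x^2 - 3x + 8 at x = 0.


Using direct substitution:
  -3 * (0)^4 = 0
  9 * (0)^3 = 0
  10 * (0)^2 = 0
  -3 * (0)^1 = 0
  constant: 8
Sum = 0 + 0 + 0 + 0 + 8 = 8


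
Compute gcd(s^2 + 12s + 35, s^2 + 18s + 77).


Factor each:
  s^2 + 12s + 35 = (s + 7)(s + 5)
  s^2 + 18s + 77 = (s + 7)(s + 11)
Common monic factor: s + 7


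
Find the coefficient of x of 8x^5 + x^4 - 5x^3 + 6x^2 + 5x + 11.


Read off the coefficient of x: 5


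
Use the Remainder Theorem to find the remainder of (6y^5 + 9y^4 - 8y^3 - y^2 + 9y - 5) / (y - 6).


By the Remainder Theorem, the remainder equals p(6):
  6*(6)^5 = 46656
  9*(6)^4 = 11664
  -8*(6)^3 = -1728
  -1*(6)^2 = -36
  9*(6)^1 = 54
  constant: -5
Sum: 46656 + 11664 - 1728 - 36 + 54 - 5 = 56605


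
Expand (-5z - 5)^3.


Expand (-5z - 5)^3 by repeated multiplication:
  (-5z - 5)^2 = 25z^2 + 50z + 25
= -125z^3 - 375z^2 - 375z - 125


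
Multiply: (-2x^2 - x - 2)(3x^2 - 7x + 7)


Distribute each term of the first polynomial:
  (-2x^2)(3x^2 - 7x + 7) = -6x^4 + 14x^3 - 14x^2
  (-x)(3x^2 - 7x + 7) = -3x^3 + 7x^2 - 7x
  (-2)(3x^2 - 7x + 7) = -6x^2 + 14x - 14
Sum: -6x^4 + 11x^3 - 13x^2 + 7x - 14


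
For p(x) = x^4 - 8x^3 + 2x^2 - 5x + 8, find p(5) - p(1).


p(5) = -342
p(1) = -2
p(5) - p(1) = -342 + 2 = -340


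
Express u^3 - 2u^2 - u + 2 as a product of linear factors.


Try integer roots (divisors of 2). u=2: p(2)=0.
Divide out (u - 2): quotient is u^2 - 1.
Factor the quadratic: (u + 1)(u - 1)
Result: (u - 2)(u + 1)(u - 1)


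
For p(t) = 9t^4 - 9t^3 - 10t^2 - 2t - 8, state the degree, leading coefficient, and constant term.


Highest power of t is 4, with coefficient 9. Constant term is -8.
Degree = 4, leading coefficient = 9, constant term = -8


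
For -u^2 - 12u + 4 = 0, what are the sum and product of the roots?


For au^2+bu+c=0: sum = -b/a, product = c/a.
a=-1, b=-12, c=4
Sum = -(-12)/-1 = -12
Product = (4)/-1 = -4


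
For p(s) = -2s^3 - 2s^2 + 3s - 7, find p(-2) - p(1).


p(-2) = -5
p(1) = -8
p(-2) - p(1) = -5 + 8 = 3


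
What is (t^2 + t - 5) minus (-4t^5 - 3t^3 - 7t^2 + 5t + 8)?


Distribute the minus sign:
  (t^2 + t - 5)
- (-4t^5 - 3t^3 - 7t^2 + 5t + 8)
Negate second polynomial: 4t^5 + 3t^3 + 7t^2 - 5t - 8
Add: 4t^5 + 3t^3 + 8t^2 - 4t - 13


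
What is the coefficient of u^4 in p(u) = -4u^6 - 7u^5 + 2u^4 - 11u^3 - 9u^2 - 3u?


Read off the coefficient of u^4: 2


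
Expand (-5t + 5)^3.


Expand (-5t + 5)^3 by repeated multiplication:
  (-5t + 5)^2 = 25t^2 - 50t + 25
= -125t^3 + 375t^2 - 375t + 125


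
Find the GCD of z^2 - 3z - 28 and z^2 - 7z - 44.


Factor each:
  z^2 - 3z - 28 = (z + 4)(z - 7)
  z^2 - 7z - 44 = (z + 4)(z - 11)
Common monic factor: z + 4


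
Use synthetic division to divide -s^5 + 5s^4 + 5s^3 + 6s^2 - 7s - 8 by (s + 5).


Synthetic division with c = -5. Coefficients: -1, 5, 5, 6, -7, -8
Bring down -1.
  -1 * -5 = 5; 5 + 5 = 10
  10 * -5 = -50; -50 + 5 = -45
  -45 * -5 = 225; 225 + 6 = 231
  231 * -5 = -1155; -1155 - 7 = -1162
  -1162 * -5 = 5810; 5810 - 8 = 5802
Quotient: -s^4 + 10s^3 - 45s^2 + 231s - 1162, Remainder: 5802


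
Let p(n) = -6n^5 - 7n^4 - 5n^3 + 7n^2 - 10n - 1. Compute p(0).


Using direct substitution:
  -6 * (0)^5 = 0
  -7 * (0)^4 = 0
  -5 * (0)^3 = 0
  7 * (0)^2 = 0
  -10 * (0)^1 = 0
  constant: -1
Sum = 0 + 0 + 0 + 0 + 0 - 1 = -1


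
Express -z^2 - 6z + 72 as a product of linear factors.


Roots satisfy r1 + r2 = -b/a = -6 and r1*r2 = c/a = -72.
So r1 = -12, r2 = 6.
-z^2 - 6z + 72 = -(z - r1)(z - r2) = -(z + 12)(z - 6)


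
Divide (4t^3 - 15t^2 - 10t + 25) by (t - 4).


(4t^3 - 15t^2 - 10t + 25) / (t - 4)
Step 1: 4t^2 * (t - 4) = 4t^3 - 16t^2; subtract.
Step 2: t * (t - 4) = t^2 - 4t; subtract.
Step 3: -6 * (t - 4) = -6t + 24; subtract.
Quotient: 4t^2 + t - 6, Remainder: 1


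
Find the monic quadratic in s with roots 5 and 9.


p(s) = (s - 5)(s - 9)
Expand: s^2 - 14s + 45


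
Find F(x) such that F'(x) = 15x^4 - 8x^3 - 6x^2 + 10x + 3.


Reverse power rule on each term:
  ∫ 15x^4 dx = 3x^5
  ∫ -8x^3 dx = -2x^4
  ∫ -6x^2 dx = -2x^3
  ∫ 10x dx = 5x^2
  ∫ 3 dx = 3x
F(x) = 3x^5 - 2x^4 - 2x^3 + 5x^2 + 3x + C


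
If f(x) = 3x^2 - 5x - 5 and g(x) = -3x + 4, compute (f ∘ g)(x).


Substitute g(x) into f:
f(g(x)) = 3*(-3x + 4)^2 + (-5)*(-3x + 4) + (-5)
(-3x + 4)^2 = 9x^2 - 24x + 16
Expand and combine: 27x^2 - 57x + 23


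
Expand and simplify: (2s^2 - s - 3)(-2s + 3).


Distribute each term of the first polynomial:
  (2s^2)(-2s + 3) = -4s^3 + 6s^2
  (-s)(-2s + 3) = 2s^2 - 3s
  (-3)(-2s + 3) = 6s - 9
Sum: -4s^3 + 8s^2 + 3s - 9


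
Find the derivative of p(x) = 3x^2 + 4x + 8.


Apply the power rule term by term:
  d/dx(3x^2) = 6x
  d/dx(4x) = 4
  d/dx(8) = 0
p'(x) = 6x + 4


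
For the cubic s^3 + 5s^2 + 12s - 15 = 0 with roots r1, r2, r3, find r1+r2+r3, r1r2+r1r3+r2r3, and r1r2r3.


Monic cubic s^3+bs^2+cs+d=0: sum=-b, pairwise sum=c, product=-d.
b=5, c=12, d=-15
r1+r2+r3 = -5
r1r2+r1r3+r2r3 = 12
r1r2r3 = 15
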